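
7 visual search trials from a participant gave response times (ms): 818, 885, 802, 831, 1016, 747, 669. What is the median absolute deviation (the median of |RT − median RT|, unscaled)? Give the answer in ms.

Sorted: 669, 747, 802, 818, 831, 885, 1016 → median = 818
|x − 818|: 0, 67, 16, 13, 198, 71, 149
Sorted deviations: 0, 13, 16, 67, 71, 149, 198 → MAD = 67

67 ms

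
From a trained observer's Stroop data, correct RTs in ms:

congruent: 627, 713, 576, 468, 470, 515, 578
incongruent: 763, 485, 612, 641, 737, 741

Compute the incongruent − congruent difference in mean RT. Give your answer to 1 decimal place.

99.3 ms

M(congruent) = 3947/7 = 563.857
M(incongruent) = 3979/6 = 663.167
Difference = 663.167 − 563.857 = 99.310 ms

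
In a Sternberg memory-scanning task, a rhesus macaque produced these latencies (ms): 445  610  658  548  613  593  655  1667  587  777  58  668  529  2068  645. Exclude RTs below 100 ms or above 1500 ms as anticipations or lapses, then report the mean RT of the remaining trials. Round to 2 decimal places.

Excluded: 58, 1667, 2068
Retained (n=12): Σ = 7328
Mean = 7328/12 = 610.6667

610.67 ms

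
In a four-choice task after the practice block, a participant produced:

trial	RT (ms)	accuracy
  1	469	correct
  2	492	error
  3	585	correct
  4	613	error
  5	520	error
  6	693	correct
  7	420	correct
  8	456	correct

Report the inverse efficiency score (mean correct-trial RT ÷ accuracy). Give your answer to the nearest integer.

839 ms

Correct trials (n=5): 469, 585, 693, 420, 456
Mean correct RT = 2623/5 = 524.6000 ms
Proportion correct = 5/8
IES = 524.6000 / (5/8) = 839.360 ms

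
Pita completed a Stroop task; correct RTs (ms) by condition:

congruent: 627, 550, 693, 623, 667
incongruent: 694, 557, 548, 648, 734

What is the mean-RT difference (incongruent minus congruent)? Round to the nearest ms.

M(congruent) = 3160/5 = 632.000
M(incongruent) = 3181/5 = 636.200
Difference = 636.200 − 632.000 = 4.200 ms

4 ms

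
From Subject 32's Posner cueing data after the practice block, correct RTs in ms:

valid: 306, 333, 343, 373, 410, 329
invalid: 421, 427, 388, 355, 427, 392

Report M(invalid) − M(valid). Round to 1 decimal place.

52.7 ms

M(valid) = 2094/6 = 349.000
M(invalid) = 2410/6 = 401.667
Difference = 401.667 − 349.000 = 52.667 ms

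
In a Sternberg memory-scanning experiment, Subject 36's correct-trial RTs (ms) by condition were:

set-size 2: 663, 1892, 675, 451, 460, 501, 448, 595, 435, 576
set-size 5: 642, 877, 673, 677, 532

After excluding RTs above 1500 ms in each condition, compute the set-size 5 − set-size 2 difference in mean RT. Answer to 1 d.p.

set-size 2: exclude 1892
M(set-size 2) = 4804/9 = 533.778
M(set-size 5) = 3401/5 = 680.200
Difference = 680.200 − 533.778 = 146.422 ms

146.4 ms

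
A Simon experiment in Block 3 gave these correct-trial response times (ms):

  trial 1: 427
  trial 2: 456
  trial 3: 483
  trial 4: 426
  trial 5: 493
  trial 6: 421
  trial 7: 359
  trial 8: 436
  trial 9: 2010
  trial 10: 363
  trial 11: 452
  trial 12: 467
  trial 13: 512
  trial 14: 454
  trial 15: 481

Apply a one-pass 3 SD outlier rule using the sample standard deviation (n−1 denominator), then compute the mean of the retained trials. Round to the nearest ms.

445 ms

n = 15, ΣRT = 8240, M = 549.333
Σ(x−M)² = 2311673.33; s = √(2311673.33/14) = 406.349
Cutoffs: 549.333 ± 3·406.349 → [-669.7, 1768.4]
Outside: 2010 → excluded.
Retained (n=14): Σ = 6230, mean = 6230/14 = 445.000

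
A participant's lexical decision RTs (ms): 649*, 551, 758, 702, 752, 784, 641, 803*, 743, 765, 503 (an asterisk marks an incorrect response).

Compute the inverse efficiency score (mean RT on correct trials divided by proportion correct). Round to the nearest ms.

842 ms

Correct trials (n=9): 551, 758, 702, 752, 784, 641, 743, 765, 503
Mean correct RT = 6199/9 = 688.7778 ms
Proportion correct = 9/11
IES = 688.7778 / (9/11) = 841.840 ms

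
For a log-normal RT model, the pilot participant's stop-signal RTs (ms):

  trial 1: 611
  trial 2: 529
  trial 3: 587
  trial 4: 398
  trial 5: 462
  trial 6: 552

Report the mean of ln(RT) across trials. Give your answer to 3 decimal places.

ln(RT): 6.4151, 6.2710, 6.3750, 5.9865, 6.1356, 6.3135
Σ ln(RT) = 37.4967
Mean = 37.4967/6 = 6.24945

6.249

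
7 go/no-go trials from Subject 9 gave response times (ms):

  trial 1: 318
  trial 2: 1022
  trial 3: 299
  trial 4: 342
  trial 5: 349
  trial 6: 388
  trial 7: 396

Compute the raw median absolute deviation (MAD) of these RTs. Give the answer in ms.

Sorted: 299, 318, 342, 349, 388, 396, 1022 → median = 349
|x − 349|: 31, 673, 50, 7, 0, 39, 47
Sorted deviations: 0, 7, 31, 39, 47, 50, 673 → MAD = 39

39 ms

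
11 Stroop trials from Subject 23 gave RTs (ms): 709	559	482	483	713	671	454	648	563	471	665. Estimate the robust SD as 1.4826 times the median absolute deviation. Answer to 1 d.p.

136.4 ms

Sorted: 454, 471, 482, 483, 559, 563, 648, 665, 671, 709, 713 → median = 563
|x − 563| sorted: 0, 4, 80, 81, 85, 92, 102, 108, 109, 146, 150 → MAD = 92
Robust SD ≈ 1.4826 × 92 = 136.399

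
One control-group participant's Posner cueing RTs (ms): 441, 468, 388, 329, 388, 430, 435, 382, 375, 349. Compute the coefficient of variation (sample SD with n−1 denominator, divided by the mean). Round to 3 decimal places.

0.110

n = 10, Σ = 3985, M = 398.5000
Σ(x−M)² = 17286.500; s = √(17286.500/9) = 43.8260
CV = 43.8260 / 398.5000 = 0.10998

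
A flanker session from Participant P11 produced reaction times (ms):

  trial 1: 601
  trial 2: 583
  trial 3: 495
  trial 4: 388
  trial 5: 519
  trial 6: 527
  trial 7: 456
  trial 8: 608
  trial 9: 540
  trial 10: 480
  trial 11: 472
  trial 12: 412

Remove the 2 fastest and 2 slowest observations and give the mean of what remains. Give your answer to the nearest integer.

Sorted: 388, 412, 456, 472, 480, 495, 519, 527, 540, 583, 601, 608
Drop lowest 2 (388, 412) and highest 2 (601, 608)
Remaining (n=8): Σ = 4072, mean = 4072/8 = 509.000

509 ms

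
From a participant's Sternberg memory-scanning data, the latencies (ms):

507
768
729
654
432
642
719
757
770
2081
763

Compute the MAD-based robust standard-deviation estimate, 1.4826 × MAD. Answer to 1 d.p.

Sorted: 432, 507, 642, 654, 719, 729, 757, 763, 768, 770, 2081 → median = 729
|x − 729| sorted: 0, 10, 28, 34, 39, 41, 75, 87, 222, 297, 1352 → MAD = 41
Robust SD ≈ 1.4826 × 41 = 60.787

60.8 ms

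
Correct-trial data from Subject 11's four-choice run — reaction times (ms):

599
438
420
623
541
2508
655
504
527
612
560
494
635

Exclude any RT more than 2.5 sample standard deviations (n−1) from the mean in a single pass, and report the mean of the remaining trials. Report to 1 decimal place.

n = 13, ΣRT = 9116, M = 701.231
Σ(x−M)² = 3601674.31; s = √(3601674.31/12) = 547.850
Cutoffs: 701.231 ± 2.5·547.850 → [-668.4, 2070.9]
Outside: 2508 → excluded.
Retained (n=12): Σ = 6608, mean = 6608/12 = 550.667

550.7 ms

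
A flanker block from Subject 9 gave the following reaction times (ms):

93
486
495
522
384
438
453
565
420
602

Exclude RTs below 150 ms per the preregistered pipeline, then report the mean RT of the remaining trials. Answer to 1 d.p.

485.0 ms

Excluded: 93
Retained (n=9): Σ = 4365
Mean = 4365/9 = 485.0000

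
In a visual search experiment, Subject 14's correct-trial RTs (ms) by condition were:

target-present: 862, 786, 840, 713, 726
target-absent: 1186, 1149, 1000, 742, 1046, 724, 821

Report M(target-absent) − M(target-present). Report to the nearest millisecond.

167 ms

M(target-present) = 3927/5 = 785.400
M(target-absent) = 6668/7 = 952.571
Difference = 952.571 − 785.400 = 167.171 ms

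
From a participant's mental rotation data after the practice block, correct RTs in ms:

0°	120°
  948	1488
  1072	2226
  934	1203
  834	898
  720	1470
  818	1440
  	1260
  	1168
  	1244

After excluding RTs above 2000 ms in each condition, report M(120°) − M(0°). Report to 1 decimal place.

120°: exclude 2226
M(0°) = 5326/6 = 887.667
M(120°) = 10171/8 = 1271.375
Difference = 1271.375 − 887.667 = 383.708 ms

383.7 ms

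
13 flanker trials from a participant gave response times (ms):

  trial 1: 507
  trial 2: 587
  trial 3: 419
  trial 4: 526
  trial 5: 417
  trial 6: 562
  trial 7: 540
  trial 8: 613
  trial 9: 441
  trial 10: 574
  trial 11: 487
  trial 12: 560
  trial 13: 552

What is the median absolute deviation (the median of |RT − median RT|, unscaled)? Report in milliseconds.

34 ms

Sorted: 417, 419, 441, 487, 507, 526, 540, 552, 560, 562, 574, 587, 613 → median = 540
|x − 540|: 33, 47, 121, 14, 123, 22, 0, 73, 99, 34, 53, 20, 12
Sorted deviations: 0, 12, 14, 20, 22, 33, 34, 47, 53, 73, 99, 121, 123 → MAD = 34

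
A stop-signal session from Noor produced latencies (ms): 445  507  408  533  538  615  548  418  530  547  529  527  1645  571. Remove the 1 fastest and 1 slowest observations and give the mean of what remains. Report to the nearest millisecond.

526 ms

Sorted: 408, 418, 445, 507, 527, 529, 530, 533, 538, 547, 548, 571, 615, 1645
Drop lowest 1 (408) and highest 1 (1645)
Remaining (n=12): Σ = 6308, mean = 6308/12 = 525.667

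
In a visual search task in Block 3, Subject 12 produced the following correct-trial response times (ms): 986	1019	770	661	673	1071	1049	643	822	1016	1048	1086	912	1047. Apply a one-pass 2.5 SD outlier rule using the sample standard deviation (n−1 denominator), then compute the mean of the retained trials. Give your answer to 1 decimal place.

914.5 ms

n = 14, ΣRT = 12803, M = 914.500
Σ(x−M)² = 359447.50; s = √(359447.50/13) = 166.282
Cutoffs: 914.500 ± 2.5·166.282 → [498.8, 1330.2]
No RTs fall outside the cutoffs; all 14 retained. Mean = 12803/14 = 914.500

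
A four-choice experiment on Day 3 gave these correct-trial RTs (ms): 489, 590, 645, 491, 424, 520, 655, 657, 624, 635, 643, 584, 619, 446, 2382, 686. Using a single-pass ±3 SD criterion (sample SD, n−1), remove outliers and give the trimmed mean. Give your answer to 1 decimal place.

580.5 ms

n = 16, ΣRT = 11090, M = 693.125
Σ(x−M)² = 3142123.75; s = √(3142123.75/15) = 457.684
Cutoffs: 693.125 ± 3·457.684 → [-679.9, 2066.2]
Outside: 2382 → excluded.
Retained (n=15): Σ = 8708, mean = 8708/15 = 580.533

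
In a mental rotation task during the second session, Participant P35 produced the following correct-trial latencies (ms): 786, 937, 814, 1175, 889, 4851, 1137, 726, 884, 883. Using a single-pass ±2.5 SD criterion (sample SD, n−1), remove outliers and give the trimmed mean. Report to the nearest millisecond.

915 ms

n = 10, ΣRT = 13082, M = 1308.200
Σ(x−M)² = 14128625.60; s = √(14128625.60/9) = 1252.935
Cutoffs: 1308.200 ± 2.5·1252.935 → [-1824.1, 4440.5]
Outside: 4851 → excluded.
Retained (n=9): Σ = 8231, mean = 8231/9 = 914.556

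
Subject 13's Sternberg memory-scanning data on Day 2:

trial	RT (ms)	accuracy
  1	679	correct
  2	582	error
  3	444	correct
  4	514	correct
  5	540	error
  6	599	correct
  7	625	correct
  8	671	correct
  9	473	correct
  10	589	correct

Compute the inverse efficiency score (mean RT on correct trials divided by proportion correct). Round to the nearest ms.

718 ms

Correct trials (n=8): 679, 444, 514, 599, 625, 671, 473, 589
Mean correct RT = 4594/8 = 574.2500 ms
Proportion correct = 8/10
IES = 574.2500 / (8/10) = 717.812 ms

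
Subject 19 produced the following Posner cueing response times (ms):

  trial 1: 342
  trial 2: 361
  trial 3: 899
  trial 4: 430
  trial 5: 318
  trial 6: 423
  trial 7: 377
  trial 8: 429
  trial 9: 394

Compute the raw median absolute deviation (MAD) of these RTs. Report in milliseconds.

35 ms

Sorted: 318, 342, 361, 377, 394, 423, 429, 430, 899 → median = 394
|x − 394|: 52, 33, 505, 36, 76, 29, 17, 35, 0
Sorted deviations: 0, 17, 29, 33, 35, 36, 52, 76, 505 → MAD = 35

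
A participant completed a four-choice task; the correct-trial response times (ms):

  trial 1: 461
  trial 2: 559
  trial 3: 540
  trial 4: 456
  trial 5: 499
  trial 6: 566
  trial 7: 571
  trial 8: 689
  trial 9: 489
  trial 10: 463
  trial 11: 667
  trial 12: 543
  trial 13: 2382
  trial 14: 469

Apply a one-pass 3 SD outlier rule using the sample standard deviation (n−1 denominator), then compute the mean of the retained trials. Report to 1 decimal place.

536.3 ms

n = 14, ΣRT = 9354, M = 668.143
Σ(x−M)² = 3231961.71; s = √(3231961.71/13) = 498.611
Cutoffs: 668.143 ± 3·498.611 → [-827.7, 2164.0]
Outside: 2382 → excluded.
Retained (n=13): Σ = 6972, mean = 6972/13 = 536.308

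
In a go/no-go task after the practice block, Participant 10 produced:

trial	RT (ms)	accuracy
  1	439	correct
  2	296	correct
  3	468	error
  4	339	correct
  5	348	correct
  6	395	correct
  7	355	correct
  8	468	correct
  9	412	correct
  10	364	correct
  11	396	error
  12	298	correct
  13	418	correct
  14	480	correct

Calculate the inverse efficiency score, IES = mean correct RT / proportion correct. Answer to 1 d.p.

Correct trials (n=12): 439, 296, 339, 348, 395, 355, 468, 412, 364, 298, 418, 480
Mean correct RT = 4612/12 = 384.3333 ms
Proportion correct = 12/14
IES = 384.3333 / (12/14) = 448.389 ms

448.4 ms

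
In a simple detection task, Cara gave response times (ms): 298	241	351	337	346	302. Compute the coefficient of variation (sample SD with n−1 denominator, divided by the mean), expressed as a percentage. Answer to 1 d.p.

13.3%

n = 6, Σ = 1875, M = 312.5000
Σ(x−M)² = 8637.500; s = √(8637.500/5) = 41.5632
CV = 41.5632 / 312.5000 = 0.13300 = 13.300%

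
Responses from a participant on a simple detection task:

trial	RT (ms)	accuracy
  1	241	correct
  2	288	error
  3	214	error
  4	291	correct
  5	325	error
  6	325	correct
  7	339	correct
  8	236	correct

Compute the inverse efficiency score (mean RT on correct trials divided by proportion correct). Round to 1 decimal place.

Correct trials (n=5): 241, 291, 325, 339, 236
Mean correct RT = 1432/5 = 286.4000 ms
Proportion correct = 5/8
IES = 286.4000 / (5/8) = 458.240 ms

458.2 ms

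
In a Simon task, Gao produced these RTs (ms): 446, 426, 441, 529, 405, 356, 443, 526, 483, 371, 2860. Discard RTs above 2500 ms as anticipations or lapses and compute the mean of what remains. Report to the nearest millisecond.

443 ms

Excluded: 2860
Retained (n=10): Σ = 4426
Mean = 4426/10 = 442.6000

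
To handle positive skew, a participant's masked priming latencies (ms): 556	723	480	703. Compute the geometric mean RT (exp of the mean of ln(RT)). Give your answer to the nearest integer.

ln(RT): 6.3208, 6.5834, 6.1738, 6.5554
Mean ln(RT) = 25.6333/4 = 6.40833
Geometric mean = exp(6.40833) = 606.88 ms

607 ms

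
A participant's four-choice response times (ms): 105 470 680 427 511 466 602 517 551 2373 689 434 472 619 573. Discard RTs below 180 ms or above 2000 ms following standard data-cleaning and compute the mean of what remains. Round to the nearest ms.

539 ms

Excluded: 105, 2373
Retained (n=13): Σ = 7011
Mean = 7011/13 = 539.3077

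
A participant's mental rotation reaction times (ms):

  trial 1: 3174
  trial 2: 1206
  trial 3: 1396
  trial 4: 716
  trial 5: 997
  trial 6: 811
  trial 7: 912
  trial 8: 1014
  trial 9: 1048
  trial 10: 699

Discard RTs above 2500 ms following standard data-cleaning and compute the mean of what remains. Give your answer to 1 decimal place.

Excluded: 3174
Retained (n=9): Σ = 8799
Mean = 8799/9 = 977.6667

977.7 ms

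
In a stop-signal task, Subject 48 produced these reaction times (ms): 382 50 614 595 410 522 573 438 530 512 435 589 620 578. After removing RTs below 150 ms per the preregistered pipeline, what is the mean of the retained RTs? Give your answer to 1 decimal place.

522.9 ms

Excluded: 50
Retained (n=13): Σ = 6798
Mean = 6798/13 = 522.9231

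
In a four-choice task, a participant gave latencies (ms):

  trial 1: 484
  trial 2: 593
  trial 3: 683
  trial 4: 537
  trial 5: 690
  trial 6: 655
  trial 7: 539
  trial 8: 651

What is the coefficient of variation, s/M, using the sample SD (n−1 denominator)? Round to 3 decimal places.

0.128

n = 8, Σ = 4832, M = 604.0000
Σ(x−M)² = 41682.000; s = √(41682.000/7) = 77.1659
CV = 77.1659 / 604.0000 = 0.12776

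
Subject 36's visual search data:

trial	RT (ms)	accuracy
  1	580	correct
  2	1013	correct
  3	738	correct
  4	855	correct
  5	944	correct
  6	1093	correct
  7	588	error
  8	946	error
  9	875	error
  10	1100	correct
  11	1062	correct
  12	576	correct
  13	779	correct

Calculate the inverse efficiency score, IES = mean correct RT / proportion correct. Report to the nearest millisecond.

Correct trials (n=10): 580, 1013, 738, 855, 944, 1093, 1100, 1062, 576, 779
Mean correct RT = 8740/10 = 874.0000 ms
Proportion correct = 10/13
IES = 874.0000 / (10/13) = 1136.200 ms

1136 ms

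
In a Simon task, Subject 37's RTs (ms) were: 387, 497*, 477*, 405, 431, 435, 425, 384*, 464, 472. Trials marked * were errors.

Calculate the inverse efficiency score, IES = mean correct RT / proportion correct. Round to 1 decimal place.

616.1 ms

Correct trials (n=7): 387, 405, 431, 435, 425, 464, 472
Mean correct RT = 3019/7 = 431.2857 ms
Proportion correct = 7/10
IES = 431.2857 / (7/10) = 616.122 ms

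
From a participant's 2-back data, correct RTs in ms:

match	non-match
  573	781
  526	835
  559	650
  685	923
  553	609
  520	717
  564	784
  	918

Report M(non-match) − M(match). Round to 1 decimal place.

208.6 ms

M(match) = 3980/7 = 568.571
M(non-match) = 6217/8 = 777.125
Difference = 777.125 − 568.571 = 208.554 ms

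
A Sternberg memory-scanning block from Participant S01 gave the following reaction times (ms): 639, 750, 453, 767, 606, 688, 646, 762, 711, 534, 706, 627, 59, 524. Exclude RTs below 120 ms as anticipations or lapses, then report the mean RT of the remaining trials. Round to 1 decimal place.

647.2 ms

Excluded: 59
Retained (n=13): Σ = 8413
Mean = 8413/13 = 647.1538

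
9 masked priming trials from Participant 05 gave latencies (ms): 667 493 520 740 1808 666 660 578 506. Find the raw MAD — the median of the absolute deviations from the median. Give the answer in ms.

82 ms

Sorted: 493, 506, 520, 578, 660, 666, 667, 740, 1808 → median = 660
|x − 660|: 7, 167, 140, 80, 1148, 6, 0, 82, 154
Sorted deviations: 0, 6, 7, 80, 82, 140, 154, 167, 1148 → MAD = 82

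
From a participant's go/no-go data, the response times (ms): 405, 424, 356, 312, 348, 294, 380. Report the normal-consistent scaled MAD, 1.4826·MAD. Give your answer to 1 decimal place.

65.2 ms

Sorted: 294, 312, 348, 356, 380, 405, 424 → median = 356
|x − 356| sorted: 0, 8, 24, 44, 49, 62, 68 → MAD = 44
Robust SD ≈ 1.4826 × 44 = 65.234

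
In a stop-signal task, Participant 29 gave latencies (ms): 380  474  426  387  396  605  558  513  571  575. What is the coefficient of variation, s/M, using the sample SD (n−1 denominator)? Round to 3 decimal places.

0.178

n = 10, Σ = 4885, M = 488.5000
Σ(x−M)² = 68038.500; s = √(68038.500/9) = 86.9473
CV = 86.9473 / 488.5000 = 0.17799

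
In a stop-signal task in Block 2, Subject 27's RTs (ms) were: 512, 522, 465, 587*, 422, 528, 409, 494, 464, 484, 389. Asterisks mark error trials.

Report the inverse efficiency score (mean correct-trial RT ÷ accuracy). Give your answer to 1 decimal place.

Correct trials (n=10): 512, 522, 465, 422, 528, 409, 494, 464, 484, 389
Mean correct RT = 4689/10 = 468.9000 ms
Proportion correct = 10/11
IES = 468.9000 / (10/11) = 515.790 ms

515.8 ms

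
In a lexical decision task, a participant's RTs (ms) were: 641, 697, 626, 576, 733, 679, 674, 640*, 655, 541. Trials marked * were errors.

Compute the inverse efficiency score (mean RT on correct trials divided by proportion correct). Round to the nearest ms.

719 ms

Correct trials (n=9): 641, 697, 626, 576, 733, 679, 674, 655, 541
Mean correct RT = 5822/9 = 646.8889 ms
Proportion correct = 9/10
IES = 646.8889 / (9/10) = 718.765 ms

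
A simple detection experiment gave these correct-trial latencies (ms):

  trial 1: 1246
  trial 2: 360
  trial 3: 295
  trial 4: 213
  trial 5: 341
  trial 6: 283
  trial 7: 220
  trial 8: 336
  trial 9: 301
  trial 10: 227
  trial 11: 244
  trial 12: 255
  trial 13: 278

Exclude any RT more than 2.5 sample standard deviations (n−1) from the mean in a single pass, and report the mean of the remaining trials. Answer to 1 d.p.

n = 13, ΣRT = 4599, M = 353.769
Σ(x−M)² = 889166.31; s = √(889166.31/12) = 272.208
Cutoffs: 353.769 ± 2.5·272.208 → [-326.8, 1034.3]
Outside: 1246 → excluded.
Retained (n=12): Σ = 3353, mean = 3353/12 = 279.417

279.4 ms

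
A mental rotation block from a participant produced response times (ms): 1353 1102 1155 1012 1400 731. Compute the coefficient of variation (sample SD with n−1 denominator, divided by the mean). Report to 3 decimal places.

n = 6, Σ = 6753, M = 1125.5000
Σ(x−M)² = 297041.500; s = √(297041.500/5) = 243.7382
CV = 243.7382 / 1125.5000 = 0.21656

0.217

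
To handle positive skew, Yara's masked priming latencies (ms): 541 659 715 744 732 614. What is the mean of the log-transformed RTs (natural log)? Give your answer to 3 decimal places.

6.497

ln(RT): 6.2934, 6.4907, 6.5723, 6.6120, 6.5958, 6.4200
Σ ln(RT) = 38.9842
Mean = 38.9842/6 = 6.49737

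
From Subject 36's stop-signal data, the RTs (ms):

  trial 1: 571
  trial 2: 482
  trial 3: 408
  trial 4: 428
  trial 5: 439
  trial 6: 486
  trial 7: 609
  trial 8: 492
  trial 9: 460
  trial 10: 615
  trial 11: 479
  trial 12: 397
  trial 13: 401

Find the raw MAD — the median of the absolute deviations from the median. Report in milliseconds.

51 ms

Sorted: 397, 401, 408, 428, 439, 460, 479, 482, 486, 492, 571, 609, 615 → median = 479
|x − 479|: 92, 3, 71, 51, 40, 7, 130, 13, 19, 136, 0, 82, 78
Sorted deviations: 0, 3, 7, 13, 19, 40, 51, 71, 78, 82, 92, 130, 136 → MAD = 51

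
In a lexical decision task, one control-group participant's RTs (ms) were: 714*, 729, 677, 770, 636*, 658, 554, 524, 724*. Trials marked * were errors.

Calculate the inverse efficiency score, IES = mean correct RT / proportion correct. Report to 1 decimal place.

978.0 ms

Correct trials (n=6): 729, 677, 770, 658, 554, 524
Mean correct RT = 3912/6 = 652.0000 ms
Proportion correct = 6/9
IES = 652.0000 / (6/9) = 978.000 ms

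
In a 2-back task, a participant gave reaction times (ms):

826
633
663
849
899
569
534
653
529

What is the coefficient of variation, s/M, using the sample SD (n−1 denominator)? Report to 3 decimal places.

n = 9, Σ = 6155, M = 683.8889
Σ(x−M)² = 157366.889; s = √(157366.889/8) = 140.2528
CV = 140.2528 / 683.8889 = 0.20508

0.205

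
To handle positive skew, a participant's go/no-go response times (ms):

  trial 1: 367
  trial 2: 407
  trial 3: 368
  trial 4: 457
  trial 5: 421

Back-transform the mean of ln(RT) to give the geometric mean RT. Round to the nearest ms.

403 ms

ln(RT): 5.9054, 6.0088, 5.9081, 6.1247, 6.0426
Mean ln(RT) = 29.9896/5 = 5.99791
Geometric mean = exp(5.99791) = 402.59 ms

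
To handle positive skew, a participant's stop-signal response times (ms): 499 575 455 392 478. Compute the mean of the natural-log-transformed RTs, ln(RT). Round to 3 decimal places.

ln(RT): 6.2126, 6.3544, 6.1203, 5.9713, 6.1696
Σ ln(RT) = 30.8281
Mean = 30.8281/5 = 6.16563

6.166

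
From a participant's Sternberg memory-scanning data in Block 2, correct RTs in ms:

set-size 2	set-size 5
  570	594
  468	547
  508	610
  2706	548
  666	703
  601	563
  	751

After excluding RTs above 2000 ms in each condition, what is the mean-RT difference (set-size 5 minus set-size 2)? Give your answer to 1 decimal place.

54.0 ms

set-size 2: exclude 2706
M(set-size 2) = 2813/5 = 562.600
M(set-size 5) = 4316/7 = 616.571
Difference = 616.571 − 562.600 = 53.971 ms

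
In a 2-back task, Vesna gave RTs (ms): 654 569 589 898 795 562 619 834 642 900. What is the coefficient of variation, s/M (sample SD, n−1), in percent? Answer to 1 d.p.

19.3%

n = 10, Σ = 7062, M = 706.2000
Σ(x−M)² = 166367.600; s = √(166367.600/9) = 135.9606
CV = 135.9606 / 706.2000 = 0.19252 = 19.252%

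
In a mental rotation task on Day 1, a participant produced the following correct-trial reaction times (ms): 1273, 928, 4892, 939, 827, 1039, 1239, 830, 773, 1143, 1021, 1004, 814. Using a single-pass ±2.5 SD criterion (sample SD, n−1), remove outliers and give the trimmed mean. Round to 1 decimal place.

985.8 ms

n = 13, ΣRT = 16722, M = 1286.308
Σ(x−M)² = 14389962.77; s = √(14389962.77/12) = 1095.063
Cutoffs: 1286.308 ± 2.5·1095.063 → [-1451.4, 4024.0]
Outside: 4892 → excluded.
Retained (n=12): Σ = 11830, mean = 11830/12 = 985.833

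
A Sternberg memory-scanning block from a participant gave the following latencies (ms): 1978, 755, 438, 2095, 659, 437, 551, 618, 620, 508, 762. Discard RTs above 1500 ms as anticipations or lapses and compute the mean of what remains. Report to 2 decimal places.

Excluded: 1978, 2095
Retained (n=9): Σ = 5348
Mean = 5348/9 = 594.2222

594.22 ms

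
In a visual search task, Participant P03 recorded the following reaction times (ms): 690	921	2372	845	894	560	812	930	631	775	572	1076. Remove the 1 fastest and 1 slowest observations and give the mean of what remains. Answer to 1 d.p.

Sorted: 560, 572, 631, 690, 775, 812, 845, 894, 921, 930, 1076, 2372
Drop lowest 1 (560) and highest 1 (2372)
Remaining (n=10): Σ = 8146, mean = 8146/10 = 814.600

814.6 ms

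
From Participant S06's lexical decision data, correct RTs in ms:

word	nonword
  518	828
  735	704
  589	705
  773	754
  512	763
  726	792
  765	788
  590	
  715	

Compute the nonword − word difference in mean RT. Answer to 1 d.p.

103.9 ms

M(word) = 5923/9 = 658.111
M(nonword) = 5334/7 = 762.000
Difference = 762.000 − 658.111 = 103.889 ms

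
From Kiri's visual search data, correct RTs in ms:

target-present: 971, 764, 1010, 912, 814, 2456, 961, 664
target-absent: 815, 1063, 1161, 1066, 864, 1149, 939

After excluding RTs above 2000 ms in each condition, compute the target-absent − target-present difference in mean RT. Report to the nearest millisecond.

target-present: exclude 2456
M(target-present) = 6096/7 = 870.857
M(target-absent) = 7057/7 = 1008.143
Difference = 1008.143 − 870.857 = 137.286 ms

137 ms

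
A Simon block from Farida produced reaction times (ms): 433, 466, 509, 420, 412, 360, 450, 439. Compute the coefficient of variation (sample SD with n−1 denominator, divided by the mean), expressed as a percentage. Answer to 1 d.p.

n = 8, Σ = 3489, M = 436.1250
Σ(x−M)² = 13050.875; s = √(13050.875/7) = 43.1788
CV = 43.1788 / 436.1250 = 0.09901 = 9.901%

9.9%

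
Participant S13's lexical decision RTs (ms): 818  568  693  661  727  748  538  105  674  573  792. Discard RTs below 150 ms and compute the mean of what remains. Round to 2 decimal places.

Excluded: 105
Retained (n=10): Σ = 6792
Mean = 6792/10 = 679.2000

679.20 ms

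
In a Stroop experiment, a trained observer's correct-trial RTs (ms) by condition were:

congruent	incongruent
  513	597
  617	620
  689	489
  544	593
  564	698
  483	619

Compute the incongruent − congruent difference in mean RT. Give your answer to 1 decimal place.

M(congruent) = 3410/6 = 568.333
M(incongruent) = 3616/6 = 602.667
Difference = 602.667 − 568.333 = 34.333 ms

34.3 ms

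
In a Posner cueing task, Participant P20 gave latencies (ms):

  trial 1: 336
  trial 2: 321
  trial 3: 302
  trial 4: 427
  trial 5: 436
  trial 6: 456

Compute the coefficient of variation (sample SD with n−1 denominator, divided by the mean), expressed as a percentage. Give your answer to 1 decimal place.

17.7%

n = 6, Σ = 2278, M = 379.6667
Σ(x−M)² = 22621.333; s = √(22621.333/5) = 67.2627
CV = 67.2627 / 379.6667 = 0.17716 = 17.716%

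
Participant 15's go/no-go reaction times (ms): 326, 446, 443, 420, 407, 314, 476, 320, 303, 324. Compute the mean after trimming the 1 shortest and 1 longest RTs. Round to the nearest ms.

Sorted: 303, 314, 320, 324, 326, 407, 420, 443, 446, 476
Drop lowest 1 (303) and highest 1 (476)
Remaining (n=8): Σ = 3000, mean = 3000/8 = 375.000

375 ms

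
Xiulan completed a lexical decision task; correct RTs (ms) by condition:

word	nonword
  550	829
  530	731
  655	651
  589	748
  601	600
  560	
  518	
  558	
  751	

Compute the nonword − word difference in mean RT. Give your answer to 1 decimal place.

M(word) = 5312/9 = 590.222
M(nonword) = 3559/5 = 711.800
Difference = 711.800 − 590.222 = 121.578 ms

121.6 ms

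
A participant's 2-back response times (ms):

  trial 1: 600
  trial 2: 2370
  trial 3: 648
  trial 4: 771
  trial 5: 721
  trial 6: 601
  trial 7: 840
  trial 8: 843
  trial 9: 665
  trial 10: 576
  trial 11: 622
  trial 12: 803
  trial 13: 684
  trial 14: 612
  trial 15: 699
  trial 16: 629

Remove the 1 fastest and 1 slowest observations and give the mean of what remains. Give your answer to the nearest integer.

696 ms

Sorted: 576, 600, 601, 612, 622, 629, 648, 665, 684, 699, 721, 771, 803, 840, 843, 2370
Drop lowest 1 (576) and highest 1 (2370)
Remaining (n=14): Σ = 9738, mean = 9738/14 = 695.571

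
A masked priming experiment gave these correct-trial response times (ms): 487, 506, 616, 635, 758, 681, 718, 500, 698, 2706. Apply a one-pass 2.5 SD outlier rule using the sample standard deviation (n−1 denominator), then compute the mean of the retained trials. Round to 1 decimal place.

n = 10, ΣRT = 8305, M = 830.500
Σ(x−M)² = 3992072.50; s = √(3992072.50/9) = 666.006
Cutoffs: 830.500 ± 2.5·666.006 → [-834.5, 2495.5]
Outside: 2706 → excluded.
Retained (n=9): Σ = 5599, mean = 5599/9 = 622.111

622.1 ms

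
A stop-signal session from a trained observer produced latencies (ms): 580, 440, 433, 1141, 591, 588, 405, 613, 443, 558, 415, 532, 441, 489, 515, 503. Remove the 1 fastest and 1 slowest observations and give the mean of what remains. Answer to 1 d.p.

510.1 ms

Sorted: 405, 415, 433, 440, 441, 443, 489, 503, 515, 532, 558, 580, 588, 591, 613, 1141
Drop lowest 1 (405) and highest 1 (1141)
Remaining (n=14): Σ = 7141, mean = 7141/14 = 510.071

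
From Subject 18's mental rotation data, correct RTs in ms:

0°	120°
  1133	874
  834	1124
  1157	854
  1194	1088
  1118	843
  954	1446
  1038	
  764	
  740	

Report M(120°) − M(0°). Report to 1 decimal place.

M(0°) = 8932/9 = 992.444
M(120°) = 6229/6 = 1038.167
Difference = 1038.167 − 992.444 = 45.722 ms

45.7 ms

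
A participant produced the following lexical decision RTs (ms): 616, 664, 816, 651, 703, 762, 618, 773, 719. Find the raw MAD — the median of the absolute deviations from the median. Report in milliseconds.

Sorted: 616, 618, 651, 664, 703, 719, 762, 773, 816 → median = 703
|x − 703|: 87, 39, 113, 52, 0, 59, 85, 70, 16
Sorted deviations: 0, 16, 39, 52, 59, 70, 85, 87, 113 → MAD = 59

59 ms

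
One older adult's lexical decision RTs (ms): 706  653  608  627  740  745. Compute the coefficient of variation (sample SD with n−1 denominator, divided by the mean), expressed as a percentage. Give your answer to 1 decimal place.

8.6%

n = 6, Σ = 4079, M = 679.8333
Σ(x−M)² = 17222.833; s = √(17222.833/5) = 58.6904
CV = 58.6904 / 679.8333 = 0.08633 = 8.633%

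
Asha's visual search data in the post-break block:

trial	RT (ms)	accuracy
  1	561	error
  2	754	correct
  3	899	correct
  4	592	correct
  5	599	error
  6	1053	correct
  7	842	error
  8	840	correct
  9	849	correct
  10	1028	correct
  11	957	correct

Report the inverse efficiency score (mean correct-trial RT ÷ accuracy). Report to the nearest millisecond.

1198 ms

Correct trials (n=8): 754, 899, 592, 1053, 840, 849, 1028, 957
Mean correct RT = 6972/8 = 871.5000 ms
Proportion correct = 8/11
IES = 871.5000 / (8/11) = 1198.312 ms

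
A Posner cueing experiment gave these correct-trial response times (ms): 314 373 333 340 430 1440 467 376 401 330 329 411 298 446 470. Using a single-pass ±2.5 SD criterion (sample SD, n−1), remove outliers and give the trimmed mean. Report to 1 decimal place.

379.9 ms

n = 15, ΣRT = 6758, M = 450.533
Σ(x−M)² = 1092957.73; s = √(1092957.73/14) = 279.407
Cutoffs: 450.533 ± 2.5·279.407 → [-248.0, 1149.1]
Outside: 1440 → excluded.
Retained (n=14): Σ = 5318, mean = 5318/14 = 379.857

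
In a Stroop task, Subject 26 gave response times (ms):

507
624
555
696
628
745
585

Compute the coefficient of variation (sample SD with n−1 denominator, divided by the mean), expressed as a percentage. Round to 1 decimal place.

13.1%

n = 7, Σ = 4340, M = 620.0000
Σ(x−M)² = 39700.000; s = √(39700.000/6) = 81.3429
CV = 81.3429 / 620.0000 = 0.13120 = 13.120%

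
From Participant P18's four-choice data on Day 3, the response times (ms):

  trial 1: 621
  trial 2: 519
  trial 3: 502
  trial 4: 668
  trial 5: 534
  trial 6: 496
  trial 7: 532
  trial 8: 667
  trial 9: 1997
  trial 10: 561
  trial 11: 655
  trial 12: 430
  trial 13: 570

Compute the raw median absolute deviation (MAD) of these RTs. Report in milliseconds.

60 ms

Sorted: 430, 496, 502, 519, 532, 534, 561, 570, 621, 655, 667, 668, 1997 → median = 561
|x − 561|: 60, 42, 59, 107, 27, 65, 29, 106, 1436, 0, 94, 131, 9
Sorted deviations: 0, 9, 27, 29, 42, 59, 60, 65, 94, 106, 107, 131, 1436 → MAD = 60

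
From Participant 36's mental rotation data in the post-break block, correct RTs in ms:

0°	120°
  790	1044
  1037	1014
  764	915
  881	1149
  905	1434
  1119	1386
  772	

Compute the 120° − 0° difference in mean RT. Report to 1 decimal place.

261.6 ms

M(0°) = 6268/7 = 895.429
M(120°) = 6942/6 = 1157.000
Difference = 1157.000 − 895.429 = 261.571 ms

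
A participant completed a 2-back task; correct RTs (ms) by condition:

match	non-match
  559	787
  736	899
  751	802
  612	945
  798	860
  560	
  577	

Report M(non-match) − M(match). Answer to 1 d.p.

M(match) = 4593/7 = 656.143
M(non-match) = 4293/5 = 858.600
Difference = 858.600 − 656.143 = 202.457 ms

202.5 ms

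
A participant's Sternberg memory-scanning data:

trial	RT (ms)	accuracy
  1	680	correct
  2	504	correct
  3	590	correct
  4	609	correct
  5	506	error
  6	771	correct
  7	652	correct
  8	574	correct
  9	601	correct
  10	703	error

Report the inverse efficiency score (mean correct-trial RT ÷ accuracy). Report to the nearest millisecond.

778 ms

Correct trials (n=8): 680, 504, 590, 609, 771, 652, 574, 601
Mean correct RT = 4981/8 = 622.6250 ms
Proportion correct = 8/10
IES = 622.6250 / (8/10) = 778.281 ms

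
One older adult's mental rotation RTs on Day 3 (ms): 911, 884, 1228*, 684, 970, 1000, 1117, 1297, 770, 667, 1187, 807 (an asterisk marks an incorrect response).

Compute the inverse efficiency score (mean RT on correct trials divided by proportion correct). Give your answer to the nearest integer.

1021 ms

Correct trials (n=11): 911, 884, 684, 970, 1000, 1117, 1297, 770, 667, 1187, 807
Mean correct RT = 10294/11 = 935.8182 ms
Proportion correct = 11/12
IES = 935.8182 / (11/12) = 1020.893 ms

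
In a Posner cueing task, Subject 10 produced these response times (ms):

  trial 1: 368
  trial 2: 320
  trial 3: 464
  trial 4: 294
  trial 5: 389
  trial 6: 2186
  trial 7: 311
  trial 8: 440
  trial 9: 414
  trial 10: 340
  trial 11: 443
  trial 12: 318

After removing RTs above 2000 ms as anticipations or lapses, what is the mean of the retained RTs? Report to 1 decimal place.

372.8 ms

Excluded: 2186
Retained (n=11): Σ = 4101
Mean = 4101/11 = 372.8182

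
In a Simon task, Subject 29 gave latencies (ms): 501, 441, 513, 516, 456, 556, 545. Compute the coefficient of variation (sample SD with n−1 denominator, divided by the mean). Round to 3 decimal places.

n = 7, Σ = 3528, M = 504.0000
Σ(x−M)² = 10892.000; s = √(10892.000/6) = 42.6067
CV = 42.6067 / 504.0000 = 0.08454

0.085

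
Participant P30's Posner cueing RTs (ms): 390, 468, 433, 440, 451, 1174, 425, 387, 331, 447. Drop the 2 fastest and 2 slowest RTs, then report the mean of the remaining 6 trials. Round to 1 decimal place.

431.0 ms

Sorted: 331, 387, 390, 425, 433, 440, 447, 451, 468, 1174
Drop lowest 2 (331, 387) and highest 2 (468, 1174)
Remaining (n=6): Σ = 2586, mean = 2586/6 = 431.000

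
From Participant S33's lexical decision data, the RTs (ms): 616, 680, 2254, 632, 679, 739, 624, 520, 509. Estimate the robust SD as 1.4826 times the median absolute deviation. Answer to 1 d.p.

71.2 ms

Sorted: 509, 520, 616, 624, 632, 679, 680, 739, 2254 → median = 632
|x − 632| sorted: 0, 8, 16, 47, 48, 107, 112, 123, 1622 → MAD = 48
Robust SD ≈ 1.4826 × 48 = 71.165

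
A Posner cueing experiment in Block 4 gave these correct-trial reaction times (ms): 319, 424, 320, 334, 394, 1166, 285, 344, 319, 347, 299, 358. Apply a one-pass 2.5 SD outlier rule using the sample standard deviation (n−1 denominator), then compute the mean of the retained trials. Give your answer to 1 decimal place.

n = 12, ΣRT = 4909, M = 409.083
Σ(x−M)² = 641390.92; s = √(641390.92/11) = 241.471
Cutoffs: 409.083 ± 2.5·241.471 → [-194.6, 1012.8]
Outside: 1166 → excluded.
Retained (n=11): Σ = 3743, mean = 3743/11 = 340.273

340.3 ms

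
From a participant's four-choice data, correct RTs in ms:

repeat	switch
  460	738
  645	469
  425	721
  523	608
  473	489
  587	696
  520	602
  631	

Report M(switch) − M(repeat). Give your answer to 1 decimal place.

84.6 ms

M(repeat) = 4264/8 = 533.000
M(switch) = 4323/7 = 617.571
Difference = 617.571 − 533.000 = 84.571 ms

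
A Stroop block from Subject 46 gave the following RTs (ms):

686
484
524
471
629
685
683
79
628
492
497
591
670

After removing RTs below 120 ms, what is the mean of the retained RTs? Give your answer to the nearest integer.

Excluded: 79
Retained (n=12): Σ = 7040
Mean = 7040/12 = 586.6667

587 ms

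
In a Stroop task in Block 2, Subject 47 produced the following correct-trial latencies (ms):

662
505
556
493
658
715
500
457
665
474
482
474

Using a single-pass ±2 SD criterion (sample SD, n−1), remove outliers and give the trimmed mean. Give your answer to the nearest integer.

n = 12, ΣRT = 6641, M = 553.417
Σ(x−M)² = 97152.92; s = √(97152.92/11) = 93.979
Cutoffs: 553.417 ± 2·93.979 → [365.5, 741.4]
No RTs fall outside the cutoffs; all 12 retained. Mean = 6641/12 = 553.417

553 ms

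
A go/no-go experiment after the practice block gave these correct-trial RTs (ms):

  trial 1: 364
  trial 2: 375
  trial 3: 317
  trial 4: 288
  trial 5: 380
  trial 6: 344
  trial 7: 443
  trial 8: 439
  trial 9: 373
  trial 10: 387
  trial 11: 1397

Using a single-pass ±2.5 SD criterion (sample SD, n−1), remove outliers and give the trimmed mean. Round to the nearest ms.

371 ms

n = 11, ΣRT = 5107, M = 464.273
Σ(x−M)² = 977726.18; s = √(977726.18/10) = 312.686
Cutoffs: 464.273 ± 2.5·312.686 → [-317.4, 1246.0]
Outside: 1397 → excluded.
Retained (n=10): Σ = 3710, mean = 3710/10 = 371.000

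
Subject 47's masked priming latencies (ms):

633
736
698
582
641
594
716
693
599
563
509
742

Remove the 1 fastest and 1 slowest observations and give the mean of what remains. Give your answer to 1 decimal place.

645.5 ms

Sorted: 509, 563, 582, 594, 599, 633, 641, 693, 698, 716, 736, 742
Drop lowest 1 (509) and highest 1 (742)
Remaining (n=10): Σ = 6455, mean = 6455/10 = 645.500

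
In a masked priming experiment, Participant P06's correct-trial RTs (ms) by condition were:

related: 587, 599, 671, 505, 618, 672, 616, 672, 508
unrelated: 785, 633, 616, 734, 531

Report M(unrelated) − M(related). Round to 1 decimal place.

M(related) = 5448/9 = 605.333
M(unrelated) = 3299/5 = 659.800
Difference = 659.800 − 605.333 = 54.467 ms

54.5 ms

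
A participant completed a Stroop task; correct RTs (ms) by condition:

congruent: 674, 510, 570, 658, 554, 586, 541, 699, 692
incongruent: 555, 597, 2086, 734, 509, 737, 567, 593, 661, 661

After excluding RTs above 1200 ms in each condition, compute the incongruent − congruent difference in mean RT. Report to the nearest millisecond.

14 ms

incongruent: exclude 2086
M(congruent) = 5484/9 = 609.333
M(incongruent) = 5614/9 = 623.778
Difference = 623.778 − 609.333 = 14.444 ms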